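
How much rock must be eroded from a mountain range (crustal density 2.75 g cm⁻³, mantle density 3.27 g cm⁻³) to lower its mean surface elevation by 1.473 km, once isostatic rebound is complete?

9.26 km

Net drop Δ = e − u = e − e ρ_c/ρ_m = e (ρ_m − ρ_c)/ρ_m.
e = Δ ρ_m/(ρ_m − ρ_c) = 1.473 km × 3.27/0.52 = 9.26 km.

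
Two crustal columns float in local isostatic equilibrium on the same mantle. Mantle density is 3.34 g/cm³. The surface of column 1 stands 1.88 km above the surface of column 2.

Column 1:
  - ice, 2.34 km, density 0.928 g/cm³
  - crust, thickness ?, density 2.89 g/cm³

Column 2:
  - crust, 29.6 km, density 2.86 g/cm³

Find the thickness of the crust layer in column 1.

33 km

Take the compensation level at the base of the deeper column (depth z_c below the surface of column 1) and equate Σ ρ_i t_i down to z_c; mantle fills any gap and the z_c terms cancel.
Column 1: 2.34×0.928 + x×2.89 + (z_c − 2.34 − x)×3.34
Column 2: 1.88×0 + 29.6×2.86 + (z_c − 1.88 − 29.6)×3.34
The z_c×3.34 term appears on both sides and cancels. Collect the known terms of each column as K = Σ(ρt)_known − 3.34 × (depth of known layers): K_1 = 2.17152 − 3.34×2.34 = −5.64408; K_2 = 84.656 − 3.34×(1.88 + 29.6) = −20.4872.
Balance: K_1 − x×(3.34 − 2.89) = K_2, so x = (K_1 − K_2)/(3.34 − 2.89) = 14.8431/0.45 = 33 km.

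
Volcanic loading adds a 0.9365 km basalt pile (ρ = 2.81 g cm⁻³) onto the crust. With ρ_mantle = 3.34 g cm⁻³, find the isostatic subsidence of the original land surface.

Subaerial loading: s = t ρ_load / ρ_m.
s = 0.9365 km × 2.81/3.34 = 0.788 km.

0.788 km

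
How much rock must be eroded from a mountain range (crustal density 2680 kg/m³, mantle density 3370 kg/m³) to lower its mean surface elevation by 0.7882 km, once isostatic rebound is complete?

Net drop Δ = e − u = e − e ρ_c/ρ_m = e (ρ_m − ρ_c)/ρ_m.
e = Δ ρ_m/(ρ_m − ρ_c) = 0.7882 km × 3370/690 = 3.85 km.

3.85 km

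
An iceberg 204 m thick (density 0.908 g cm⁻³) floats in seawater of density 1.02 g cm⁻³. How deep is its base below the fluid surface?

Draft d = t ρ_obj/ρ_fluid = 204 m × 0.908/1.02 = 182 m.

182 m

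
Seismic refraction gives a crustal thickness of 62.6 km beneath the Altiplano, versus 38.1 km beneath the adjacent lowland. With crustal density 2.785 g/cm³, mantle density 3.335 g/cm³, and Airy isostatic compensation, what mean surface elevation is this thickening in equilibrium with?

4.04 km

Excess crust Δ = 62.6 km − 38.1 km = 24.5 km, split between elevation h and root r with h + r = Δ.
Airy balance ρ_c h = (ρ_m − ρ_c) r gives r = h ρ_c/(ρ_m − ρ_c), so h (1 + ρ_c/(ρ_m − ρ_c)) = Δ, i.e. h = Δ (ρ_m − ρ_c)/ρ_m.
h = 24.5 km × 0.55/3.335 = 4.04 km.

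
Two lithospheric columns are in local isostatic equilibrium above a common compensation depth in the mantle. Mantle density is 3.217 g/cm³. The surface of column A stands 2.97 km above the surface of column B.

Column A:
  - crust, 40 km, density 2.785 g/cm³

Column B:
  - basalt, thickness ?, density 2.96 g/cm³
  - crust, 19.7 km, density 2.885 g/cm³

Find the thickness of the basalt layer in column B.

4.61 km

Take the compensation level at the base of the deeper column (depth z_c below the surface of column A) and equate Σ ρ_i t_i down to z_c; mantle fills any gap and the z_c terms cancel.
Column A: 40×2.785 + (z_c − 40)×3.217
Column B: 2.97×0 + x×2.96 + 19.7×2.885 + (z_c − 2.97 − 19.7 − x)×3.217
The z_c×3.217 term appears on both sides and cancels. Collect the known terms of each column as K = Σ(ρt)_known − 3.217 × (depth of known layers): K_A = 111.4 − 3.217×40 = −17.28; K_B = 56.8345 − 3.217×(2.97 + 19.7) = −16.09489.
Balance: K_A = K_B − x×(3.217 − 2.96), so x = (K_B − K_A)/(3.217 − 2.96) = 1.18511/0.257 = 4.61 km.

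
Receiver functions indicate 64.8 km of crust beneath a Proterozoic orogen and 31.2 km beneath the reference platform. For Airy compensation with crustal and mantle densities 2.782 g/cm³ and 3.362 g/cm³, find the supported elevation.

Excess crust Δ = 64.8 km − 31.2 km = 33.6 km, split between elevation h and root r with h + r = Δ.
Airy balance ρ_c h = (ρ_m − ρ_c) r gives r = h ρ_c/(ρ_m − ρ_c), so h (1 + ρ_c/(ρ_m − ρ_c)) = Δ, i.e. h = Δ (ρ_m − ρ_c)/ρ_m.
h = 33.6 km × 0.58/3.362 = 5.8 km.

5.8 km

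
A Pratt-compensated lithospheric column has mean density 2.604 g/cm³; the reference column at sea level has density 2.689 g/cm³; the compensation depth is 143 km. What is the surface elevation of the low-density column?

ρ_ref D = ρ (D + h) → h = D (ρ_ref − ρ)/ρ.
h = 143 km × (2.689 − 2.604)/2.604 = 4.67 km.

4.67 km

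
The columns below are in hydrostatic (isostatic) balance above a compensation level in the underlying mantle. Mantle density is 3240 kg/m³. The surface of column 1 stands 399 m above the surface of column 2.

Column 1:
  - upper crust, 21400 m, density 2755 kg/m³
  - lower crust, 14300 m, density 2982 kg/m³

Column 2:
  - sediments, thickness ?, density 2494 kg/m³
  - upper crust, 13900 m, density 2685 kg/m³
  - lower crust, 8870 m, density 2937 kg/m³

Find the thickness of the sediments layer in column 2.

3180 m

Take the compensation level at the base of the deeper column (depth z_c below the surface of column 1) and equate Σ ρ_i t_i down to z_c; mantle fills any gap and the z_c terms cancel.
Column 1: 21400×2755 + 14300×2982 + (z_c − 35700)×3240
Column 2: 399×0 + x×2494 + 13900×2685 + 8870×2937 + (z_c − 399 − 22770 − x)×3240
The z_c×3240 term appears on both sides and cancels. Collect the known terms of each column as K = Σ(ρt)_known − 3240 × (depth of known layers): K_1 = 101599600 − 3240×35700 = −14068400; K_2 = 63372690 − 3240×(399 + 22770) = −11694870.
Balance: K_1 = K_2 − x×(3240 − 2494), so x = (K_2 − K_1)/(3240 − 2494) = 2373530/746 = 3180 m.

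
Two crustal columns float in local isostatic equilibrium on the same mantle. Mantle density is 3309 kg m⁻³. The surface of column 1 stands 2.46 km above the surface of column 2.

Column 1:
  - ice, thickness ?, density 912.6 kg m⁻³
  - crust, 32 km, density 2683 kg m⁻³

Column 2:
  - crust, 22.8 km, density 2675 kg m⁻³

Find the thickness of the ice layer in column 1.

1.07 km

Take the compensation level at the base of the deeper column (depth z_c below the surface of column 1) and equate Σ ρ_i t_i down to z_c; mantle fills any gap and the z_c terms cancel.
Column 1: x×912.6 + 32×2683 + (z_c − 32 − x)×3309
Column 2: 2.46×0 + 22.8×2675 + (z_c − 2.46 − 22.8)×3309
The z_c×3309 term appears on both sides and cancels. Collect the known terms of each column as K = Σ(ρt)_known − 3309 × (depth of known layers): K_1 = 85856 − 3309×32 = −20032; K_2 = 60990 − 3309×(2.46 + 22.8) = −22595.34.
Balance: K_1 − x×(3309 − 912.6) = K_2, so x = (K_1 − K_2)/(3309 − 912.6) = 2563.34/2396.4 = 1.07 km.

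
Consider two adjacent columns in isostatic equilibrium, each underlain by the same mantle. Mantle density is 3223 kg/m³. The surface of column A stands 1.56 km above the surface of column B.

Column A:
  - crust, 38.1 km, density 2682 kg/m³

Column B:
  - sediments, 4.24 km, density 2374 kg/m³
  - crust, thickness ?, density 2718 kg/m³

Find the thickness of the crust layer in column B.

Take the compensation level at the base of the deeper column (depth z_c below the surface of column A) and equate Σ ρ_i t_i down to z_c; mantle fills any gap and the z_c terms cancel.
Column A: 38.1×2682 + (z_c − 38.1)×3223
Column B: 1.56×0 + 4.24×2374 + x×2718 + (z_c − 1.56 − 4.24 − x)×3223
The z_c×3223 term appears on both sides and cancels. Collect the known terms of each column as K = Σ(ρt)_known − 3223 × (depth of known layers): K_A = 102184.2 − 3223×38.1 = −20612.1; K_B = 10065.76 − 3223×(1.56 + 4.24) = −8627.64.
Balance: K_A = K_B − x×(3223 − 2718), so x = (K_B − K_A)/(3223 − 2718) = 11984.5/505 = 23.7 km.

23.7 km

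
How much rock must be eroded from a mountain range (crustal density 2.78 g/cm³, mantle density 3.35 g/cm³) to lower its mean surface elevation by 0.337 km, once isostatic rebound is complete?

Net drop Δ = e − u = e − e ρ_c/ρ_m = e (ρ_m − ρ_c)/ρ_m.
e = Δ ρ_m/(ρ_m − ρ_c) = 0.337 km × 3.35/0.57 = 1.98 km.

1.98 km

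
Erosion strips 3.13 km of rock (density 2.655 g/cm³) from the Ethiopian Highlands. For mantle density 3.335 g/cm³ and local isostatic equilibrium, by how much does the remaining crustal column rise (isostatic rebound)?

2.49 km

Unloading: uplift u = e ρ_c/ρ_m = 3.13 km × 2.655/3.335 = 2.49 km.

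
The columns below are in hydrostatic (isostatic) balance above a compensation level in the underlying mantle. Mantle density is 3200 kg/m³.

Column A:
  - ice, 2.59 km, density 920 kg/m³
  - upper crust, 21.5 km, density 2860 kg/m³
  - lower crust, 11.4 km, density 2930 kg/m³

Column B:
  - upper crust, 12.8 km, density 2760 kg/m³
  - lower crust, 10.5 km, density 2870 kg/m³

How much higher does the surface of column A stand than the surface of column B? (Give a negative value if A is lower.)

For any compensation level in the mantle, the mantle terms cancel and isostasy reduces to e = (Σt_A − Σt_B) − (Σ(ρt)_A − Σ(ρt)_B) / ρ_m.
Σt_A = 35.49 km; Σt_B = 23.3 km; Σ(ρt)_A = 97274.8; Σ(ρt)_B = 65463 (in km·kg/m³).
e = (35.49 − 23.3) − (97274.8 − 65463) / 3200 = 2.25 km.

2.25 km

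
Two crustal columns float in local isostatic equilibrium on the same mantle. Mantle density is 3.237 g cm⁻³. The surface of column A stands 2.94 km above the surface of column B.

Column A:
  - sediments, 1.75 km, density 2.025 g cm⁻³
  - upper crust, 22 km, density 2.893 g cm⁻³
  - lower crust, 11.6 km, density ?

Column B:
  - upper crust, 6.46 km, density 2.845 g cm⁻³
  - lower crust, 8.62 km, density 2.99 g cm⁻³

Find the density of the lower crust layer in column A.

Take the compensation level at the base of the deeper column (depth z_c below the surface of column A) and equate Σ ρ_i t_i down to z_c; mantle fills any gap and the z_c terms cancel.
Column A: 1.75×2.025 + 22×2.893 + 11.6×ρ + (z_c − 35.35)×3.237
Column B: 2.94×0 + 6.46×2.845 + 8.62×2.99 + (z_c − 2.94 − 15.08)×3.237
The z_c×3.237 term appears on both sides and cancels. Collect the known terms of each column as K = Σ(ρt)_known − 3.237 × (depth of known layers): K_A = 67.18975 − 3.237×35.35 = −47.2382; K_B = 44.1525 − 3.237×(2.94 + 15.08) = −14.17824.
Balance: K_A + 11.6×ρ = K_B, so ρ = (K_B − K_A)/11.6 = 33.06/11.6 = 2.85 g cm⁻³.

2.85 g cm⁻³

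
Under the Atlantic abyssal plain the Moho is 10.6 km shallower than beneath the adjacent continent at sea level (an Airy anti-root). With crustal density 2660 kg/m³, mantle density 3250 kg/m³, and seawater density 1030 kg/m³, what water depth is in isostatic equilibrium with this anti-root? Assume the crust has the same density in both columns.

Replacing a thickness d of crust by seawater at the top must be balanced by replacing crust with mantle at the base: d (ρ_c − ρ_w) = a (ρ_m − ρ_c).
d = a (ρ_m − ρ_c)/(ρ_c − ρ_w) = 10.6 km × 590/1630 = 3.84 km.

3.84 km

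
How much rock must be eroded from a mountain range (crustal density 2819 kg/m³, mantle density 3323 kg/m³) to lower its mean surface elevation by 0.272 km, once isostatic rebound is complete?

1.79 km

Net drop Δ = e − u = e − e ρ_c/ρ_m = e (ρ_m − ρ_c)/ρ_m.
e = Δ ρ_m/(ρ_m − ρ_c) = 0.272 km × 3323/504 = 1.79 km.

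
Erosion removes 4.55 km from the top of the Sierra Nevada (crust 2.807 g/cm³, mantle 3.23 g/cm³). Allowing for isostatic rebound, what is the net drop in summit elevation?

Rebound u = e ρ_c/ρ_m = 4.55 km × 2.807/3.23 = 3.954 km.
Net surface drop = e − u = 4.55 km − 3.954 km = e (ρ_m − ρ_c)/ρ_m = 0.596 km.

0.596 km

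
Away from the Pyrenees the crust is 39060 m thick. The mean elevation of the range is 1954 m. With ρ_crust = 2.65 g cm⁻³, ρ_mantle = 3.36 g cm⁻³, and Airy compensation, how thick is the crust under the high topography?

48300 m

Root depth r = h ρ_c / (ρ_m − ρ_c) = 1954 m × 2.65 / 0.71 = 7293 m.
Total thickness = T + h + r = 39060 m + 1954 m + 7293 m = 48300 m.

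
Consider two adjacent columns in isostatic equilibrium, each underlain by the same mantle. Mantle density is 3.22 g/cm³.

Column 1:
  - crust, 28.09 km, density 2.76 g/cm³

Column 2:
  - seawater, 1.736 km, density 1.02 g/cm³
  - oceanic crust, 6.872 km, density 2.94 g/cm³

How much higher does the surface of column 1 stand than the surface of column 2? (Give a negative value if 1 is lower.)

2.23 km

For any compensation level in the mantle, the mantle terms cancel and isostasy reduces to e = (Σt_1 − Σt_2) − (Σ(ρt)_1 − Σ(ρt)_2) / ρ_m.
Σt_1 = 28.09 km; Σt_2 = 8.608 km; Σ(ρt)_1 = 77.5284; Σ(ρt)_2 = 21.9744 (in km·g/cm³).
e = (28.09 − 8.608) − (77.5284 − 21.9744) / 3.22 = 2.23 km.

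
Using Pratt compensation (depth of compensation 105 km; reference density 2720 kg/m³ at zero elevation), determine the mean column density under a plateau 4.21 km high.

2620 kg/m³

Pratt balance: ρ_ref D = ρ (D + h).
ρ = ρ_ref D/(D + h) = 2720 × 105 km/(105 km + 4.21 km) = 2620 kg/m³.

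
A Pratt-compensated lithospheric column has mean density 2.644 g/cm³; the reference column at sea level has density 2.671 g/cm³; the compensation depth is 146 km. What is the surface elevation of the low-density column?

1.49 km

ρ_ref D = ρ (D + h) → h = D (ρ_ref − ρ)/ρ.
h = 146 km × (2.671 − 2.644)/2.644 = 1.49 km.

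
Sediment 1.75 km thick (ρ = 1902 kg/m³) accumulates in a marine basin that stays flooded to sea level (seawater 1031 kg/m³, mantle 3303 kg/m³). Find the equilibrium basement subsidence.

Submarine loading: the sediment displaces seawater, and the subsidence is in turn flooded, so s (ρ_m − ρ_w) = t (ρ_sed − ρ_w).
s = 1.75 km × (1902 − 1031) / (3303 − 1031) = 0.671 km.

0.671 km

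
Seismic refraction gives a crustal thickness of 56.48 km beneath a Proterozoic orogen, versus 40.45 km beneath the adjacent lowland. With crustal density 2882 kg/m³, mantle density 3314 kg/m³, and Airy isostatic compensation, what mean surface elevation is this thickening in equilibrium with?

2.09 km

Excess crust Δ = 56.48 km − 40.45 km = 16.03 km, split between elevation h and root r with h + r = Δ.
Airy balance ρ_c h = (ρ_m − ρ_c) r gives r = h ρ_c/(ρ_m − ρ_c), so h (1 + ρ_c/(ρ_m − ρ_c)) = Δ, i.e. h = Δ (ρ_m − ρ_c)/ρ_m.
h = 16.03 km × 432/3314 = 2.09 km.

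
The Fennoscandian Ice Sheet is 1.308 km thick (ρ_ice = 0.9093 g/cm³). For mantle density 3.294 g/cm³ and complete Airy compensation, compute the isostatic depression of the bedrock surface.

0.361 km

By Archimedes' principle applied to the lithosphere: the ice load ρ_ice t is balanced by mantle displaced below, ρ_m s.
s = t ρ_ice / ρ_m = 1.308 km × 0.9093/3.294 = 0.361 km.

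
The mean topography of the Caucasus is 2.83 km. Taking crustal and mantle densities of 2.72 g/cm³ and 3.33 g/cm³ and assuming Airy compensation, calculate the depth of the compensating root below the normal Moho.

By Archimedes' principle applied to the lithosphere: the weight of the topography is balanced by the buoyancy of the root, ρ_c h = (ρ_m − ρ_c) r.
r = h · ρ_c / (ρ_m − ρ_c) = 2.83 km × 2.72 / (3.33 − 2.72) = 12.6 km.

12.6 km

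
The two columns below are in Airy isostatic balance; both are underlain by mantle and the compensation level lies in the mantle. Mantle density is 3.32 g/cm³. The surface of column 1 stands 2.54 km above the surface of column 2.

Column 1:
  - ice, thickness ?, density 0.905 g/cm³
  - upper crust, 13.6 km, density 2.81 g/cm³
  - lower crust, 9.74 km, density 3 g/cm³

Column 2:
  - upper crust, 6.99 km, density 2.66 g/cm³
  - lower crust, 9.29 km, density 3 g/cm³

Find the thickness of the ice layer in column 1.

2.47 km

Take the compensation level at the base of the deeper column (depth z_c below the surface of column 1) and equate Σ ρ_i t_i down to z_c; mantle fills any gap and the z_c terms cancel.
Column 1: x×0.905 + 13.6×2.81 + 9.74×3 + (z_c − 23.34 − x)×3.32
Column 2: 2.54×0 + 6.99×2.66 + 9.29×3 + (z_c − 2.54 − 16.28)×3.32
The z_c×3.32 term appears on both sides and cancels. Collect the known terms of each column as K = Σ(ρt)_known − 3.32 × (depth of known layers): K_1 = 67.436 − 3.32×23.34 = −10.0528; K_2 = 46.4634 − 3.32×(2.54 + 16.28) = −16.019.
Balance: K_1 − x×(3.32 − 0.905) = K_2, so x = (K_1 − K_2)/(3.32 − 0.905) = 5.9662/2.415 = 2.47 km.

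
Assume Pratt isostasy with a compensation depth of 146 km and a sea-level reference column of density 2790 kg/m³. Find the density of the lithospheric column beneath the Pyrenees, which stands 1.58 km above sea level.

2760 kg/m³

Pratt balance: ρ_ref D = ρ (D + h).
ρ = ρ_ref D/(D + h) = 2790 × 146 km/(146 km + 1.58 km) = 2760 kg/m³.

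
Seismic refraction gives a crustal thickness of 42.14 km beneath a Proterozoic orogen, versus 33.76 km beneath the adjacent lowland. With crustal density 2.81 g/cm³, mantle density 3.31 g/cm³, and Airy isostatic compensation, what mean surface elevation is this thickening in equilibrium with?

Excess crust Δ = 42.14 km − 33.76 km = 8.38 km, split between elevation h and root r with h + r = Δ.
Airy balance ρ_c h = (ρ_m − ρ_c) r gives r = h ρ_c/(ρ_m − ρ_c), so h (1 + ρ_c/(ρ_m − ρ_c)) = Δ, i.e. h = Δ (ρ_m − ρ_c)/ρ_m.
h = 8.38 km × 0.5/3.31 = 1.27 km.

1.27 km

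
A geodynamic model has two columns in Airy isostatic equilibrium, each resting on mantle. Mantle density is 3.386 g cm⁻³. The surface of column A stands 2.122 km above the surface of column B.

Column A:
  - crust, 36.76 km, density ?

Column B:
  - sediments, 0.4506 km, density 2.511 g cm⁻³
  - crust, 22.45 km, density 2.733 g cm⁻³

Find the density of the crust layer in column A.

2.78 g cm⁻³

Take the compensation level at the base of the deeper column (depth z_c below the surface of column A) and equate Σ ρ_i t_i down to z_c; mantle fills any gap and the z_c terms cancel.
Column A: 36.76×ρ + (z_c − 36.76)×3.386
Column B: 2.122×0 + 0.4506×2.511 + 22.45×2.733 + (z_c − 2.122 − 22.9006)×3.386
The z_c×3.386 term appears on both sides and cancels. Collect the known terms of each column as K = Σ(ρt)_known − 3.386 × (depth of known layers): K_A = 0 − 3.386×36.76 = −124.46936; K_B = 62.4873066 − 3.386×(2.122 + 22.9006) = −22.239217.
Balance: K_A + 36.76×ρ = K_B, so ρ = (K_B − K_A)/36.76 = 102.23/36.76 = 2.78 g cm⁻³.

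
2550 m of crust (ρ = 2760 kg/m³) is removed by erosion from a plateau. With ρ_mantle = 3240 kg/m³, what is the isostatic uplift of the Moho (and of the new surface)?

Unloading: uplift u = e ρ_c/ρ_m = 2550 m × 2760/3240 = 2170 m.

2170 m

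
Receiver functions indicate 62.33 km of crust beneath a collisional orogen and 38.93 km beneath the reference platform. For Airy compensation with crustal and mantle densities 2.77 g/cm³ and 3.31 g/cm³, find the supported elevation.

3.82 km

Excess crust Δ = 62.33 km − 38.93 km = 23.4 km, split between elevation h and root r with h + r = Δ.
Airy balance ρ_c h = (ρ_m − ρ_c) r gives r = h ρ_c/(ρ_m − ρ_c), so h (1 + ρ_c/(ρ_m − ρ_c)) = Δ, i.e. h = Δ (ρ_m − ρ_c)/ρ_m.
h = 23.4 km × 0.54/3.31 = 3.82 km.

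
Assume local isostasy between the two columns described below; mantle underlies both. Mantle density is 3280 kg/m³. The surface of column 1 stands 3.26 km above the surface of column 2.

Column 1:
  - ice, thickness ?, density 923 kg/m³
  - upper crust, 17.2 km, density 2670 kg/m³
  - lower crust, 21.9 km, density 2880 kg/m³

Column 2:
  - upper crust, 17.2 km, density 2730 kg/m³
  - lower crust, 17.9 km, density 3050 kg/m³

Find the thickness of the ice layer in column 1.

2.13 km

Take the compensation level at the base of the deeper column (depth z_c below the surface of column 1) and equate Σ ρ_i t_i down to z_c; mantle fills any gap and the z_c terms cancel.
Column 1: x×923 + 17.2×2670 + 21.9×2880 + (z_c − 39.1 − x)×3280
Column 2: 3.26×0 + 17.2×2730 + 17.9×3050 + (z_c − 3.26 − 35.1)×3280
The z_c×3280 term appears on both sides and cancels. Collect the known terms of each column as K = Σ(ρt)_known − 3280 × (depth of known layers): K_1 = 108996 − 3280×39.1 = −19252; K_2 = 101551 − 3280×(3.26 + 35.1) = −24269.8.
Balance: K_1 − x×(3280 − 923) = K_2, so x = (K_1 − K_2)/(3280 − 923) = 5017.8/2357 = 2.13 km.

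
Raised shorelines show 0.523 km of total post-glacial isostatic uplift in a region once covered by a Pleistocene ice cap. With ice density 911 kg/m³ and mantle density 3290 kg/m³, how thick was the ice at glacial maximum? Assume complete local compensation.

1.89 km

u = t ρ_ice/ρ_m → t = u ρ_m/ρ_ice = 0.523 km × 3290/911 = 1.89 km.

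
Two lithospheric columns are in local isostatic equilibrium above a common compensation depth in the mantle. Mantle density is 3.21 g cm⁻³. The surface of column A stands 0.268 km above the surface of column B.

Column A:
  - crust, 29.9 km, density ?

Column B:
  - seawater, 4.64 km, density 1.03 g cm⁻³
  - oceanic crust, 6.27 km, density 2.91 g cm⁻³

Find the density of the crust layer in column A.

2.78 g cm⁻³

Take the compensation level at the base of the deeper column (depth z_c below the surface of column A) and equate Σ ρ_i t_i down to z_c; mantle fills any gap and the z_c terms cancel.
Column A: 29.9×ρ + (z_c − 29.9)×3.21
Column B: 0.268×0 + 4.64×1.03 + 6.27×2.91 + (z_c − 0.268 − 10.91)×3.21
The z_c×3.21 term appears on both sides and cancels. Collect the known terms of each column as K = Σ(ρt)_known − 3.21 × (depth of known layers): K_A = 0 − 3.21×29.9 = −95.979; K_B = 23.0249 − 3.21×(0.268 + 10.91) = −12.85648.
Balance: K_A + 29.9×ρ = K_B, so ρ = (K_B − K_A)/29.9 = 83.1225/29.9 = 2.78 g cm⁻³.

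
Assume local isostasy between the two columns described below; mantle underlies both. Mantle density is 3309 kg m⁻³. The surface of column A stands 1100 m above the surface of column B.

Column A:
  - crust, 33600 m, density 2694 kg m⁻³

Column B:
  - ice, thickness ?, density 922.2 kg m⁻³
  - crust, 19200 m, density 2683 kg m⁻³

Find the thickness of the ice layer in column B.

2100 m

Take the compensation level at the base of the deeper column (depth z_c below the surface of column A) and equate Σ ρ_i t_i down to z_c; mantle fills any gap and the z_c terms cancel.
Column A: 33600×2694 + (z_c − 33600)×3309
Column B: 1100×0 + x×922.2 + 19200×2683 + (z_c − 1100 − 19200 − x)×3309
The z_c×3309 term appears on both sides and cancels. Collect the known terms of each column as K = Σ(ρt)_known − 3309 × (depth of known layers): K_A = 90518400 − 3309×33600 = −20664000; K_B = 51513600 − 3309×(1100 + 19200) = −15659100.
Balance: K_A = K_B − x×(3309 − 922.2), so x = (K_B − K_A)/(3309 − 922.2) = 5004900/2386.8 = 2100 m.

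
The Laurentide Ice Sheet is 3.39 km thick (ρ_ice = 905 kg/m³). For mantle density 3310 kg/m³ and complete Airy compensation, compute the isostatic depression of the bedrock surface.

0.927 km

Balancing pressure at the compensation depth: the ice load ρ_ice t is balanced by mantle displaced below, ρ_m s.
s = t ρ_ice / ρ_m = 3.39 km × 905/3310 = 0.927 km.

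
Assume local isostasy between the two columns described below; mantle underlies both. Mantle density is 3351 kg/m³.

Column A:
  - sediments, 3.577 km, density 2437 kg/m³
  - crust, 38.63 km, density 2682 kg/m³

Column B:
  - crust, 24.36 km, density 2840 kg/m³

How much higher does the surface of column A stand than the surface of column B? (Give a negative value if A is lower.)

4.97 km

For any compensation level in the mantle, the mantle terms cancel and isostasy reduces to e = (Σt_A − Σt_B) − (Σ(ρt)_A − Σ(ρt)_B) / ρ_m.
Σt_A = 42.207 km; Σt_B = 24.36 km; Σ(ρt)_A = 112322.809; Σ(ρt)_B = 69182.4 (in km·kg/m³).
e = (42.207 − 24.36) − (112322.809 − 69182.4) / 3351 = 4.97 km.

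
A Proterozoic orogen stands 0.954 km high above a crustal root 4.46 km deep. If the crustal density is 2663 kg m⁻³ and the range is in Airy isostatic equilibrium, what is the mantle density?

Airy balance: ρ_c h = (ρ_m − ρ_c) r → ρ_m = ρ_c (1 + h/r).
ρ_m = 2663 × (1 + 0.954 km/4.46 km) = 3230 kg m⁻³.

3230 kg m⁻³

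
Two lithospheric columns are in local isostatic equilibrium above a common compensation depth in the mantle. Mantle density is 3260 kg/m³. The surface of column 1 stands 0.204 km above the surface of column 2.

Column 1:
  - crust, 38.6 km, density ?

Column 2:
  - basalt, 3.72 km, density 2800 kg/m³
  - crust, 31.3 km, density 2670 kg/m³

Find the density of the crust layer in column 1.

Take the compensation level at the base of the deeper column (depth z_c below the surface of column 1) and equate Σ ρ_i t_i down to z_c; mantle fills any gap and the z_c terms cancel.
Column 1: 38.6×ρ + (z_c − 38.6)×3260
Column 2: 0.204×0 + 3.72×2800 + 31.3×2670 + (z_c − 0.204 − 35.02)×3260
The z_c×3260 term appears on both sides and cancels. Collect the known terms of each column as K = Σ(ρt)_known − 3260 × (depth of known layers): K_1 = 0 − 3260×38.6 = −125836; K_2 = 93987 − 3260×(0.204 + 35.02) = −20843.24.
Balance: K_1 + 38.6×ρ = K_2, so ρ = (K_2 − K_1)/38.6 = 104993/38.6 = 2720 kg/m³.

2720 kg/m³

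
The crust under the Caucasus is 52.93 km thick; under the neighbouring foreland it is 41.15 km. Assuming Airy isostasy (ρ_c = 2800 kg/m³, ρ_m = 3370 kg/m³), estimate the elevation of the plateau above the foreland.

Excess crust Δ = 52.93 km − 41.15 km = 11.78 km, split between elevation h and root r with h + r = Δ.
Airy balance ρ_c h = (ρ_m − ρ_c) r gives r = h ρ_c/(ρ_m − ρ_c), so h (1 + ρ_c/(ρ_m − ρ_c)) = Δ, i.e. h = Δ (ρ_m − ρ_c)/ρ_m.
h = 11.78 km × 570/3370 = 1.99 km.

1.99 km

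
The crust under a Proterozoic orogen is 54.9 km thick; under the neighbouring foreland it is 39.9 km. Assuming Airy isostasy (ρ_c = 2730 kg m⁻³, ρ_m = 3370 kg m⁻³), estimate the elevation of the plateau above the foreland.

2.85 km

Excess crust Δ = 54.9 km − 39.9 km = 15 km, split between elevation h and root r with h + r = Δ.
Airy balance ρ_c h = (ρ_m − ρ_c) r gives r = h ρ_c/(ρ_m − ρ_c), so h (1 + ρ_c/(ρ_m − ρ_c)) = Δ, i.e. h = Δ (ρ_m − ρ_c)/ρ_m.
h = 15 km × 640/3370 = 2.85 km.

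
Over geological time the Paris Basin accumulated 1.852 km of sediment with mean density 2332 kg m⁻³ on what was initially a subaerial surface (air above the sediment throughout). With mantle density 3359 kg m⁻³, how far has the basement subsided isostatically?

1.29 km

Subaerial load: s = t ρ_sed / ρ_m = 1.852 km × 2332/3359 = 1.29 km.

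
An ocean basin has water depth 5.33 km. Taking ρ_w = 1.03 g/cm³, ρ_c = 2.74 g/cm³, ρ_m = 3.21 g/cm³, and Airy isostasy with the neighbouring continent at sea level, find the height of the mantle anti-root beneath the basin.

19.4 km

For local isostatic compensation: replacing crust with seawater at the top is compensated by replacing crust with mantle at the base: d (ρ_c − ρ_w) = a (ρ_m − ρ_c).
a = d (ρ_c − ρ_w)/(ρ_m − ρ_c) = 5.33 km × 1.71/0.47 = 19.4 km.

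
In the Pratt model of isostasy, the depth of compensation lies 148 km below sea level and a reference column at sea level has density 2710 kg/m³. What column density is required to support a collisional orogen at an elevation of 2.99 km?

Pratt balance: ρ_ref D = ρ (D + h).
ρ = ρ_ref D/(D + h) = 2710 × 148 km/(148 km + 2.99 km) = 2660 kg/m³.

2660 kg/m³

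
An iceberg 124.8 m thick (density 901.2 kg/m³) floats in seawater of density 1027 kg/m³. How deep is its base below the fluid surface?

110 m

Draft d = t ρ_obj/ρ_fluid = 124.8 m × 901.2/1027 = 110 m.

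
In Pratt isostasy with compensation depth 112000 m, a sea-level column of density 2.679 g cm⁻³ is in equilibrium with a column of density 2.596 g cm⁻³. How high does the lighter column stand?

ρ_ref D = ρ (D + h) → h = D (ρ_ref − ρ)/ρ.
h = 112000 m × (2.679 − 2.596)/2.596 = 3580 m.

3580 m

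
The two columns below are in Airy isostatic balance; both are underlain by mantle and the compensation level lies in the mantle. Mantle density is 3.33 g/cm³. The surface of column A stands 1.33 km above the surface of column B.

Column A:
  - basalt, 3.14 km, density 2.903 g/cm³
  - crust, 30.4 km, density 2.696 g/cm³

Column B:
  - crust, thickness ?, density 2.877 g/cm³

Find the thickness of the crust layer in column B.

35.7 km

Take the compensation level at the base of the deeper column (depth z_c below the surface of column A) and equate Σ ρ_i t_i down to z_c; mantle fills any gap and the z_c terms cancel.
Column A: 3.14×2.903 + 30.4×2.696 + (z_c − 33.54)×3.33
Column B: 1.33×0 + x×2.877 + (z_c − 1.33 − 0 − x)×3.33
The z_c×3.33 term appears on both sides and cancels. Collect the known terms of each column as K = Σ(ρt)_known − 3.33 × (depth of known layers): K_A = 91.07382 − 3.33×33.54 = −20.61438; K_B = 0 − 3.33×(1.33 + 0) = −4.4289.
Balance: K_A = K_B − x×(3.33 − 2.877), so x = (K_B − K_A)/(3.33 − 2.877) = 16.1855/0.453 = 35.7 km.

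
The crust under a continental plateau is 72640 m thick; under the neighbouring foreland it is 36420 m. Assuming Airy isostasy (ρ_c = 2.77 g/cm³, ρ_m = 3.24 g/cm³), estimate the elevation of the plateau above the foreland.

5250 m

Excess crust Δ = 72640 m − 36420 m = 36220 m, split between elevation h and root r with h + r = Δ.
Airy balance ρ_c h = (ρ_m − ρ_c) r gives r = h ρ_c/(ρ_m − ρ_c), so h (1 + ρ_c/(ρ_m − ρ_c)) = Δ, i.e. h = Δ (ρ_m − ρ_c)/ρ_m.
h = 36220 m × 0.47/3.24 = 5250 m.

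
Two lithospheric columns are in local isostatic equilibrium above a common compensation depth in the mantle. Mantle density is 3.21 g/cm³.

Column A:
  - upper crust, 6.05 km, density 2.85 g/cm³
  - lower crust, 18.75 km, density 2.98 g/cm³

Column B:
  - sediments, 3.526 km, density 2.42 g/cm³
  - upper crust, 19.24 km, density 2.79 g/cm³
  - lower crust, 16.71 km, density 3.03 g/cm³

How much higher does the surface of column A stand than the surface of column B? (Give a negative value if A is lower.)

For any compensation level in the mantle, the mantle terms cancel and isostasy reduces to e = (Σt_A − Σt_B) − (Σ(ρt)_A − Σ(ρt)_B) / ρ_m.
Σt_A = 24.8 km; Σt_B = 39.476 km; Σ(ρt)_A = 73.1175; Σ(ρt)_B = 112.84382 (in km·g/cm³).
e = (24.8 − 39.476) − (73.1175 − 112.84382) / 3.21 = −2.3 km.

−2.3 km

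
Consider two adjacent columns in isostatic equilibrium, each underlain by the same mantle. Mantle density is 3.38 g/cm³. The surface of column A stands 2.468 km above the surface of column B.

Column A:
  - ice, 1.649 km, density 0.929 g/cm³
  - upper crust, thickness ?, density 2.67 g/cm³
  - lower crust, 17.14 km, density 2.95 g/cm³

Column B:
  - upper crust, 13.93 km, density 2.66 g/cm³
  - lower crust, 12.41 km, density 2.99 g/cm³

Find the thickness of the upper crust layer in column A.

16.6 km

Take the compensation level at the base of the deeper column (depth z_c below the surface of column A) and equate Σ ρ_i t_i down to z_c; mantle fills any gap and the z_c terms cancel.
Column A: 1.649×0.929 + x×2.67 + 17.14×2.95 + (z_c − 18.789 − x)×3.38
Column B: 2.468×0 + 13.93×2.66 + 12.41×2.99 + (z_c − 2.468 − 26.34)×3.38
The z_c×3.38 term appears on both sides and cancels. Collect the known terms of each column as K = Σ(ρt)_known − 3.38 × (depth of known layers): K_A = 52.094921 − 3.38×18.789 = −11.411899; K_B = 74.1597 − 3.38×(2.468 + 26.34) = −23.21134.
Balance: K_A − x×(3.38 − 2.67) = K_B, so x = (K_A − K_B)/(3.38 − 2.67) = 11.7994/0.71 = 16.6 km.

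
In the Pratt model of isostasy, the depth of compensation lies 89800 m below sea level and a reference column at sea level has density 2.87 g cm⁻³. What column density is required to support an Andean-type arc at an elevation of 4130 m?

Pratt balance: ρ_ref D = ρ (D + h).
ρ = ρ_ref D/(D + h) = 2.87 × 89800 m/(89800 m + 4130 m) = 2.74 g cm⁻³.

2.74 g cm⁻³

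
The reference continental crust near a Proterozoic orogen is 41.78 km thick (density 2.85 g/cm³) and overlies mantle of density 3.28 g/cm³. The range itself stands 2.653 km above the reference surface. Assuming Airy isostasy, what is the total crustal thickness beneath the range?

62 km

Root depth r = h ρ_c / (ρ_m − ρ_c) = 2.653 km × 2.85 / 0.43 = 17.58 km.
Total thickness = T + h + r = 41.78 km + 2.653 km + 17.58 km = 62 km.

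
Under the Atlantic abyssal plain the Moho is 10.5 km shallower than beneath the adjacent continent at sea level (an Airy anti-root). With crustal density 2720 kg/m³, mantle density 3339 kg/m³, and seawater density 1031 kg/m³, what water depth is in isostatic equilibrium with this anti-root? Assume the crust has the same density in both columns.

Replacing a thickness d of crust by seawater at the top must be balanced by replacing crust with mantle at the base: d (ρ_c − ρ_w) = a (ρ_m − ρ_c).
d = a (ρ_m − ρ_c)/(ρ_c − ρ_w) = 10.5 km × 619/1689 = 3.85 km.

3.85 km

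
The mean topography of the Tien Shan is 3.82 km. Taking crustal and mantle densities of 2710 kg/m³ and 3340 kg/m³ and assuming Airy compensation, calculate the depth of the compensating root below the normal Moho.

Balancing pressure at the compensation depth: the weight of the topography is balanced by the buoyancy of the root, ρ_c h = (ρ_m − ρ_c) r.
r = h · ρ_c / (ρ_m − ρ_c) = 3.82 km × 2710 / (3340 − 2710) = 16.4 km.

16.4 km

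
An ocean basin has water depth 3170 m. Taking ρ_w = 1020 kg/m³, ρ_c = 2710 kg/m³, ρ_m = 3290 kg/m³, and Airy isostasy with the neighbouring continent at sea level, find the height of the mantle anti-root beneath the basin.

9240 m

By Archimedes' principle applied to the lithosphere: replacing crust with seawater at the top is compensated by replacing crust with mantle at the base: d (ρ_c − ρ_w) = a (ρ_m − ρ_c).
a = d (ρ_c − ρ_w)/(ρ_m − ρ_c) = 3170 m × 1690/580 = 9240 m.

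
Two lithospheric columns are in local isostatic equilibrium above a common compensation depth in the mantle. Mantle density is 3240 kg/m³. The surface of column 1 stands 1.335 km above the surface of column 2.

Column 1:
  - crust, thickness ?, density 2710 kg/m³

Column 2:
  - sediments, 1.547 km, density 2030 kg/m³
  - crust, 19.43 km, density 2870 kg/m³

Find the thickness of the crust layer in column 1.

Take the compensation level at the base of the deeper column (depth z_c below the surface of column 1) and equate Σ ρ_i t_i down to z_c; mantle fills any gap and the z_c terms cancel.
Column 1: x×2710 + (z_c − 0 − x)×3240
Column 2: 1.335×0 + 1.547×2030 + 19.43×2870 + (z_c − 1.335 − 20.977)×3240
The z_c×3240 term appears on both sides and cancels. Collect the known terms of each column as K = Σ(ρt)_known − 3240 × (depth of known layers): K_1 = 0 − 3240×0 = 0; K_2 = 58904.51 − 3240×(1.335 + 20.977) = −13386.37.
Balance: K_1 − x×(3240 − 2710) = K_2, so x = (K_1 − K_2)/(3240 − 2710) = 13386.4/530 = 25.3 km.

25.3 km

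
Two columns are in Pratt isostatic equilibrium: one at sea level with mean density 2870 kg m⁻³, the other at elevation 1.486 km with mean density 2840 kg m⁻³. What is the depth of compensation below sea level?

ρ_ref D = ρ (D + h) → D (ρ_ref − ρ) = ρ h.
D = ρ h/(ρ_ref − ρ) = 2840 × 1.486 km/(2870 − 2840) = 141 km.

141 km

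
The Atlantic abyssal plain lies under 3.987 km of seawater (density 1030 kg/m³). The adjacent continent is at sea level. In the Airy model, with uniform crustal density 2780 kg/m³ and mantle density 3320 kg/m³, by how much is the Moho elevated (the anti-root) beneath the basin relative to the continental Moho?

By Archimedes' principle applied to the lithosphere: replacing crust with seawater at the top is compensated by replacing crust with mantle at the base: d (ρ_c − ρ_w) = a (ρ_m − ρ_c).
a = d (ρ_c − ρ_w)/(ρ_m − ρ_c) = 3.987 km × 1750/540 = 12.9 km.

12.9 km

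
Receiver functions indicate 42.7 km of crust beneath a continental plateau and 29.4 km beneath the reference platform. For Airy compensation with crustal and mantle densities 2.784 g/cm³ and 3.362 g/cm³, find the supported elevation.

2.29 km

Excess crust Δ = 42.7 km − 29.4 km = 13.3 km, split between elevation h and root r with h + r = Δ.
Airy balance ρ_c h = (ρ_m − ρ_c) r gives r = h ρ_c/(ρ_m − ρ_c), so h (1 + ρ_c/(ρ_m − ρ_c)) = Δ, i.e. h = Δ (ρ_m − ρ_c)/ρ_m.
h = 13.3 km × 0.578/3.362 = 2.29 km.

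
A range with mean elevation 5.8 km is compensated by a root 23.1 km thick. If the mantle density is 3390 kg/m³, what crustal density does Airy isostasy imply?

ρ_c h = (ρ_m − ρ_c) r → ρ_c (h + r) = ρ_m r → ρ_c = ρ_m r / (h + r).
ρ_c = 3390 × 23.1 km / (5.8 km + 23.1 km) = 2710 kg/m³.

2710 kg/m³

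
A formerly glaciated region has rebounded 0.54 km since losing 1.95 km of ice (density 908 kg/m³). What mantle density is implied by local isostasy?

3280 kg/m³

ρ_m = ρ_ice t / u = 908 × 1.95 km/0.54 km = 3280 kg/m³.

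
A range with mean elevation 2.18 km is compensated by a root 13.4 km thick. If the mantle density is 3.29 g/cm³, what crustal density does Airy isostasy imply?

2.83 g/cm³

ρ_c h = (ρ_m − ρ_c) r → ρ_c (h + r) = ρ_m r → ρ_c = ρ_m r / (h + r).
ρ_c = 3.29 × 13.4 km / (2.18 km + 13.4 km) = 2.83 g/cm³.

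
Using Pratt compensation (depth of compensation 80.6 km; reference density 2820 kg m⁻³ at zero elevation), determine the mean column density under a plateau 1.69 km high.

2760 kg m⁻³

Pratt balance: ρ_ref D = ρ (D + h).
ρ = ρ_ref D/(D + h) = 2820 × 80.6 km/(80.6 km + 1.69 km) = 2760 kg m⁻³.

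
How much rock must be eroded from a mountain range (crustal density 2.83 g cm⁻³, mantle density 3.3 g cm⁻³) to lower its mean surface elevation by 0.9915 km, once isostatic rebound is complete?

6.96 km

Net drop Δ = e − u = e − e ρ_c/ρ_m = e (ρ_m − ρ_c)/ρ_m.
e = Δ ρ_m/(ρ_m − ρ_c) = 0.9915 km × 3.3/0.47 = 6.96 km.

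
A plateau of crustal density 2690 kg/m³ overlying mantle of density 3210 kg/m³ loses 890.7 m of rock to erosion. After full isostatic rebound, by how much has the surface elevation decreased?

Rebound u = e ρ_c/ρ_m = 890.7 m × 2690/3210 = 746.4 m.
Net surface drop = e − u = 890.7 m − 746.4 m = e (ρ_m − ρ_c)/ρ_m = 144 m.

144 m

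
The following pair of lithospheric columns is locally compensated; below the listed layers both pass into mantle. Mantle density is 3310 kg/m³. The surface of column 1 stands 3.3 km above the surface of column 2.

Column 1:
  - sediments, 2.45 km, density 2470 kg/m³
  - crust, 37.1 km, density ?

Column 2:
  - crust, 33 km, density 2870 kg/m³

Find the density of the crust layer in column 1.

2680 kg/m³

Take the compensation level at the base of the deeper column (depth z_c below the surface of column 1) and equate Σ ρ_i t_i down to z_c; mantle fills any gap and the z_c terms cancel.
Column 1: 2.45×2470 + 37.1×ρ + (z_c − 39.55)×3310
Column 2: 3.3×0 + 33×2870 + (z_c − 3.3 − 33)×3310
The z_c×3310 term appears on both sides and cancels. Collect the known terms of each column as K = Σ(ρt)_known − 3310 × (depth of known layers): K_1 = 6051.5 − 3310×39.55 = −124859; K_2 = 94710 − 3310×(3.3 + 33) = −25443.
Balance: K_1 + 37.1×ρ = K_2, so ρ = (K_2 − K_1)/37.1 = 99416/37.1 = 2680 kg/m³.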